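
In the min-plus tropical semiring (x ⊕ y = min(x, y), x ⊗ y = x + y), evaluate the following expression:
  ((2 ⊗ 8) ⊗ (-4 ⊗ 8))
((2 ⊗ 8) ⊗ (-4 ⊗ 8)) = 14

Expand innermost to outermost. Recall ⊕ takes the minimum of its arguments and ⊗ takes their sum. Working out the expression ((2 ⊗ 8) ⊗ (-4 ⊗ 8)) gives 14.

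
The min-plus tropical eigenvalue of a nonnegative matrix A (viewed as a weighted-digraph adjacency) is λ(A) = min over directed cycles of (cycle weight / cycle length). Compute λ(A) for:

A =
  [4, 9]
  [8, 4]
λ(A) = 4

Enumerate directed cycles and compute their means (weight / length). Sample:
  cycle 0 → 0: weight = 4, length = 1, mean = 4/1 ≈ 4.000
  cycle 1 → 1: weight = 4, length = 1, mean = 4/1 ≈ 4.000
  cycle 0 → 1 → 0: weight = 17, length = 2, mean = 17/2 ≈ 8.500
  cycle 1 → 0 → 1: weight = 17, length = 2, mean = 17/2 ≈ 8.500
Minimum mean = 4.000, attained e.g. along the cycle 0 → 0 with weight 4 and length 1. So λ(A) = 4/1 = 4.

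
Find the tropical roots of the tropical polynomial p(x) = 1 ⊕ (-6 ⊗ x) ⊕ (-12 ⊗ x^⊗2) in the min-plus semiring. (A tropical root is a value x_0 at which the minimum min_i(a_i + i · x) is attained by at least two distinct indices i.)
Roots: {6, 7}

Each tropical root is a break point of the lower envelope of the lines y = a_i + i · x (there are 3 lines, with slopes 0, 1, ..., 2). Only the lines that attain the minimum somewhere contribute to roots; other lines are dominated. Here the surviving (envelope) indices are i = 2, i = 1, i = 0.
Intersections between consecutive envelope lines give the roots: for adjacent envelope indices i < j the intersection is x = (a_i − a_j) / (j − i). Reading off the sorted break points: {6, 7}.
Verification: at each break x_0, at least two indices attain the minimum of min_i(a_i + i · x_0).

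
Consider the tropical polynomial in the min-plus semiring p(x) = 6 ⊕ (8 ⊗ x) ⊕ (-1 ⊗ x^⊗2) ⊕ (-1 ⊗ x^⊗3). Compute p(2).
p(2) = 3

A tropical monomial a ⊗ x^⊗i evaluates to a + i · x. Evaluating each term at x = 2:
  Term 0 contributes 6 + 0 · 2 = 6
  Term 1 contributes 8 + 1 · 2 = 10
  Term 2 contributes -1 + 2 · 2 = 3
  Term 3 contributes -1 + 3 · 2 = 5
p(2) = ⊕ of these = min[6, 10, 3, 5] = 3.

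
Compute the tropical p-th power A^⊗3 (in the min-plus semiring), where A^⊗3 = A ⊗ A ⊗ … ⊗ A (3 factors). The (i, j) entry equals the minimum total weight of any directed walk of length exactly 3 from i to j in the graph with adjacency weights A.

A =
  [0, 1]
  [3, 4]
A^⊗3 =
  [0, 1]
  [3, 4]

Each entry (A^⊗3)_ij equals the minimum over all length-3 walks i = v_0 → v_1 → … → v_3 = j of Σ_t A[v_t][v_{t+1}]. For example, for (i, j) = (0, 1) we minimise over 4 possible intermediate vertex sequences; the minimum is 1, attained along the walk 0 → 0 → 0 → 1.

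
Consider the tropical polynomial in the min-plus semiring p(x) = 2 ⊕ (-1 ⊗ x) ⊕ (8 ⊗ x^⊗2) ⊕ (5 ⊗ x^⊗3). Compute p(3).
p(3) = 2

A tropical monomial a ⊗ x^⊗i evaluates to a + i · x. Evaluating each term at x = 3:
  Term 0 contributes 2 + 0 · 3 = 2
  Term 1 contributes -1 + 1 · 3 = 2
  Term 2 contributes 8 + 2 · 3 = 14
  Term 3 contributes 5 + 3 · 3 = 14
p(3) = ⊕ of these = min[2, 2, 14, 14] = 2.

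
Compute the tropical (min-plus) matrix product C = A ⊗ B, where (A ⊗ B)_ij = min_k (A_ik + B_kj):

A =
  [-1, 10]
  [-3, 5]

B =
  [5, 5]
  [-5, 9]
A ⊗ B =
  [4, 4]
  [0, 2]

Apply the min-plus product entry-by-entry:
  C[0][0] = min over k of (A[0][0] + B[0][0] = -1 + 5 = 4, A[0][1] + B[1][0] = 10 + -5 = 5) = 4 (attained at k = 0)
  C[0][1] = min over k of (A[0][0] + B[0][1] = -1 + 5 = 4, A[0][1] + B[1][1] = 10 + 9 = 19) = 4 (attained at k = 0)
  C[1][0] = min over k of (A[1][0] + B[0][0] = -3 + 5 = 2, A[1][1] + B[1][0] = 5 + -5 = 0) = 0 (attained at k = 1)
  C[1][1] = min over k of (A[1][0] + B[0][1] = -3 + 5 = 2, A[1][1] + B[1][1] = 5 + 9 = 14) = 2 (attained at k = 0)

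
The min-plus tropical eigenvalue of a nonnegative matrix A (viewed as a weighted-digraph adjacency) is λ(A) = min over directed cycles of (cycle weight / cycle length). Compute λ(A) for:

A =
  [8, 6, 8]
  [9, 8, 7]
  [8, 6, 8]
λ(A) = 13/2

Enumerate directed cycles and compute their means (weight / length). Sample:
  cycle 0 → 0: weight = 8, length = 1, mean = 8/1 ≈ 8.000
  cycle 1 → 1: weight = 8, length = 1, mean = 8/1 ≈ 8.000
  cycle 2 → 2: weight = 8, length = 1, mean = 8/1 ≈ 8.000
  cycle 0 → 1 → 0: weight = 15, length = 2, mean = 15/2 ≈ 7.500
  cycle 0 → 2 → 0: weight = 16, length = 2, mean = 16/2 ≈ 8.000
  cycle 1 → 0 → 1: weight = 15, length = 2, mean = 15/2 ≈ 7.500
Minimum mean = 6.500, attained e.g. along the cycle 1 → 2 → 1 with weight 13 and length 2. So λ(A) = 13/2 = 13/2.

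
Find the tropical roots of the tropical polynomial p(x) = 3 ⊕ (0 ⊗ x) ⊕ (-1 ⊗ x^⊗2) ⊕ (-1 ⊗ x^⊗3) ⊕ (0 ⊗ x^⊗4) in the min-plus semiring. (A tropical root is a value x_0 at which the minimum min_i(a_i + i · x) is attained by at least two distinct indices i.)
Roots: {-1, 0, 1, 3}

Each tropical root is a break point of the lower envelope of the lines y = a_i + i · x (there are 5 lines, with slopes 0, 1, ..., 4). Only the lines that attain the minimum somewhere contribute to roots; other lines are dominated. Here the surviving (envelope) indices are i = 4, i = 3, i = 2, i = 1, i = 0.
Intersections between consecutive envelope lines give the roots: for adjacent envelope indices i < j the intersection is x = (a_i − a_j) / (j − i). Reading off the sorted break points: {-1, 0, 1, 3}.
Verification: at each break x_0, at least two indices attain the minimum of min_i(a_i + i · x_0).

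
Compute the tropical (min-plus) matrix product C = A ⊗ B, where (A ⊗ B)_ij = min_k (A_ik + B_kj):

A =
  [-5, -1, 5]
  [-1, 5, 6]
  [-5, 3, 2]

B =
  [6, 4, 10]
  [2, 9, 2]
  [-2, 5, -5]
A ⊗ B =
  [1, -1, 0]
  [4, 3, 1]
  [0, -1, -3]

Apply the min-plus product entry-by-entry:
  C[0][0] = min over k of (A[0][0] + B[0][0] = -5 + 6 = 1, A[0][1] + B[1][0] = -1 + 2 = 1, A[0][2] + B[2][0] = 5 + -2 = 3) = 1 (attained at k = 0)
  C[0][1] = min over k of (A[0][0] + B[0][1] = -5 + 4 = -1, A[0][1] + B[1][1] = -1 + 9 = 8, A[0][2] + B[2][1] = 5 + 5 = 10) = -1 (attained at k = 0)
  C[0][2] = min over k of (A[0][0] + B[0][2] = -5 + 10 = 5, A[0][1] + B[1][2] = -1 + 2 = 1, A[0][2] + B[2][2] = 5 + -5 = 0) = 0 (attained at k = 2)
  C[1][0] = min over k of (A[1][0] + B[0][0] = -1 + 6 = 5, A[1][1] + B[1][0] = 5 + 2 = 7, A[1][2] + B[2][0] = 6 + -2 = 4) = 4 (attained at k = 2)
  C[1][1] = min over k of (A[1][0] + B[0][1] = -1 + 4 = 3, A[1][1] + B[1][1] = 5 + 9 = 14, A[1][2] + B[2][1] = 6 + 5 = 11) = 3 (attained at k = 0)
  C[1][2] = min over k of (A[1][0] + B[0][2] = -1 + 10 = 9, A[1][1] + B[1][2] = 5 + 2 = 7, A[1][2] + B[2][2] = 6 + -5 = 1) = 1 (attained at k = 2)
  C[2][0] = min over k of (A[2][0] + B[0][0] = -5 + 6 = 1, A[2][1] + B[1][0] = 3 + 2 = 5, A[2][2] + B[2][0] = 2 + -2 = 0) = 0 (attained at k = 2)
  C[2][1] = min over k of (A[2][0] + B[0][1] = -5 + 4 = -1, A[2][1] + B[1][1] = 3 + 9 = 12, A[2][2] + B[2][1] = 2 + 5 = 7) = -1 (attained at k = 0)
  C[2][2] = min over k of (A[2][0] + B[0][2] = -5 + 10 = 5, A[2][1] + B[1][2] = 3 + 2 = 5, A[2][2] + B[2][2] = 2 + -5 = -3) = -3 (attained at k = 2)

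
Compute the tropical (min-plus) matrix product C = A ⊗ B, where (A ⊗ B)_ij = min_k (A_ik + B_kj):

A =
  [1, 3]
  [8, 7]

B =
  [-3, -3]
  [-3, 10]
A ⊗ B =
  [-2, -2]
  [4, 5]

Apply the min-plus product entry-by-entry:
  C[0][0] = min over k of (A[0][0] + B[0][0] = 1 + -3 = -2, A[0][1] + B[1][0] = 3 + -3 = 0) = -2 (attained at k = 0)
  C[0][1] = min over k of (A[0][0] + B[0][1] = 1 + -3 = -2, A[0][1] + B[1][1] = 3 + 10 = 13) = -2 (attained at k = 0)
  C[1][0] = min over k of (A[1][0] + B[0][0] = 8 + -3 = 5, A[1][1] + B[1][0] = 7 + -3 = 4) = 4 (attained at k = 1)
  C[1][1] = min over k of (A[1][0] + B[0][1] = 8 + -3 = 5, A[1][1] + B[1][1] = 7 + 10 = 17) = 5 (attained at k = 0)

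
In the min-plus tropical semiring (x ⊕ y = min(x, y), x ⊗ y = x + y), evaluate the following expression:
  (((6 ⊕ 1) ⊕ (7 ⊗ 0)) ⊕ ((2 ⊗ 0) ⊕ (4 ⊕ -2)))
(((6 ⊕ 1) ⊕ (7 ⊗ 0)) ⊕ ((2 ⊗ 0) ⊕ (4 ⊕ -2))) = -2

Expand innermost to outermost. Recall ⊕ takes the minimum of its arguments and ⊗ takes their sum. Working out the expression (((6 ⊕ 1) ⊕ (7 ⊗ 0)) ⊕ ((2 ⊗ 0) ⊕ (4 ⊕ -2))) gives -2.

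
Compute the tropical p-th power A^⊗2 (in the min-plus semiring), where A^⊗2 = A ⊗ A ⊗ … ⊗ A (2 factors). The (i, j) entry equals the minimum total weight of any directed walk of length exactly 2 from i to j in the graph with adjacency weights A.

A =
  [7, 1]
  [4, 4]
A^⊗2 =
  [5, 5]
  [8, 5]

Each entry (A^⊗2)_ij equals the minimum over all length-2 walks i = v_0 → v_1 → … → v_2 = j of Σ_t A[v_t][v_{t+1}]. For example, for (i, j) = (0, 1) we minimise over 2 possible intermediate vertex sequences; the minimum is 5, attained along the walk 0 → 1 → 1.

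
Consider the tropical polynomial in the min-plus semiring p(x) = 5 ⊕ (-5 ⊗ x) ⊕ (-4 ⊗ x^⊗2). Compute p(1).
p(1) = -4

A tropical monomial a ⊗ x^⊗i evaluates to a + i · x. Evaluating each term at x = 1:
  Term 0 contributes 5 + 0 · 1 = 5
  Term 1 contributes -5 + 1 · 1 = -4
  Term 2 contributes -4 + 2 · 1 = -2
p(1) = ⊕ of these = min[5, -4, -2] = -4.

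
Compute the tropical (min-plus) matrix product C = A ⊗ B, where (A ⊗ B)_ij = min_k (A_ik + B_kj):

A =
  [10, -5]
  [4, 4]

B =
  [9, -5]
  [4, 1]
A ⊗ B =
  [-1, -4]
  [8, -1]

Apply the min-plus product entry-by-entry:
  C[0][0] = min over k of (A[0][0] + B[0][0] = 10 + 9 = 19, A[0][1] + B[1][0] = -5 + 4 = -1) = -1 (attained at k = 1)
  C[0][1] = min over k of (A[0][0] + B[0][1] = 10 + -5 = 5, A[0][1] + B[1][1] = -5 + 1 = -4) = -4 (attained at k = 1)
  C[1][0] = min over k of (A[1][0] + B[0][0] = 4 + 9 = 13, A[1][1] + B[1][0] = 4 + 4 = 8) = 8 (attained at k = 1)
  C[1][1] = min over k of (A[1][0] + B[0][1] = 4 + -5 = -1, A[1][1] + B[1][1] = 4 + 1 = 5) = -1 (attained at k = 0)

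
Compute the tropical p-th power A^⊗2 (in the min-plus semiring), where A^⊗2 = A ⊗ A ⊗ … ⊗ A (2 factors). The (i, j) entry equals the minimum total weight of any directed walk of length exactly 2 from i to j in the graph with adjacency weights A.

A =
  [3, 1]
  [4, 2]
A^⊗2 =
  [5, 3]
  [6, 4]

Each entry (A^⊗2)_ij equals the minimum over all length-2 walks i = v_0 → v_1 → … → v_2 = j of Σ_t A[v_t][v_{t+1}]. For example, for (i, j) = (0, 1) we minimise over 2 possible intermediate vertex sequences; the minimum is 3, attained along the walk 0 → 1 → 1.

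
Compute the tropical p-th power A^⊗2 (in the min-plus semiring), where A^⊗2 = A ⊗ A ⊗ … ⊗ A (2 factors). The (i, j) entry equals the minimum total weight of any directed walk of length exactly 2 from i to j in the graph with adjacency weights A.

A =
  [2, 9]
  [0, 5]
A^⊗2 =
  [4, 11]
  [2, 9]

Each entry (A^⊗2)_ij equals the minimum over all length-2 walks i = v_0 → v_1 → … → v_2 = j of Σ_t A[v_t][v_{t+1}]. For example, for (i, j) = (0, 1) we minimise over 2 possible intermediate vertex sequences; the minimum is 11, attained along the walk 0 → 0 → 1.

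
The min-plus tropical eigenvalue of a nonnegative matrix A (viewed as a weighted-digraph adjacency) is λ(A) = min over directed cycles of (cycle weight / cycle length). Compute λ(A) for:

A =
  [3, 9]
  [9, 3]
λ(A) = 3

Enumerate directed cycles and compute their means (weight / length). Sample:
  cycle 0 → 0: weight = 3, length = 1, mean = 3/1 ≈ 3.000
  cycle 1 → 1: weight = 3, length = 1, mean = 3/1 ≈ 3.000
  cycle 0 → 1 → 0: weight = 18, length = 2, mean = 18/2 ≈ 9.000
  cycle 1 → 0 → 1: weight = 18, length = 2, mean = 18/2 ≈ 9.000
Minimum mean = 3.000, attained e.g. along the cycle 0 → 0 with weight 3 and length 1. So λ(A) = 3/1 = 3.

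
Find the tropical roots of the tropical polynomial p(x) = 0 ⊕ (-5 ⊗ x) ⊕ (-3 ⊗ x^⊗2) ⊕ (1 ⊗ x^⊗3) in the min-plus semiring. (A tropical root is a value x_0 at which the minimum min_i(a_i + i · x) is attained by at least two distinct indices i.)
Roots: {-4, -2, 5}

Each tropical root is a break point of the lower envelope of the lines y = a_i + i · x (there are 4 lines, with slopes 0, 1, ..., 3). Only the lines that attain the minimum somewhere contribute to roots; other lines are dominated. Here the surviving (envelope) indices are i = 3, i = 2, i = 1, i = 0.
Intersections between consecutive envelope lines give the roots: for adjacent envelope indices i < j the intersection is x = (a_i − a_j) / (j − i). Reading off the sorted break points: {-4, -2, 5}.
Verification: at each break x_0, at least two indices attain the minimum of min_i(a_i + i · x_0).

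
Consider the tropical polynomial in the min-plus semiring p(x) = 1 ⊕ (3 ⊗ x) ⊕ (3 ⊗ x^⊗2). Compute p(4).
p(4) = 1

A tropical monomial a ⊗ x^⊗i evaluates to a + i · x. Evaluating each term at x = 4:
  Term 0 contributes 1 + 0 · 4 = 1
  Term 1 contributes 3 + 1 · 4 = 7
  Term 2 contributes 3 + 2 · 4 = 11
p(4) = ⊕ of these = min[1, 7, 11] = 1.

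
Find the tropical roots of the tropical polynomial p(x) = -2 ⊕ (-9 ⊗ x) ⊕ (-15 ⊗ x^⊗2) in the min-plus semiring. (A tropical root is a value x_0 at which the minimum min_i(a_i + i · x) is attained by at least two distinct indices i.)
Roots: {6, 7}

Each tropical root is a break point of the lower envelope of the lines y = a_i + i · x (there are 3 lines, with slopes 0, 1, ..., 2). Only the lines that attain the minimum somewhere contribute to roots; other lines are dominated. Here the surviving (envelope) indices are i = 2, i = 1, i = 0.
Intersections between consecutive envelope lines give the roots: for adjacent envelope indices i < j the intersection is x = (a_i − a_j) / (j − i). Reading off the sorted break points: {6, 7}.
Verification: at each break x_0, at least two indices attain the minimum of min_i(a_i + i · x_0).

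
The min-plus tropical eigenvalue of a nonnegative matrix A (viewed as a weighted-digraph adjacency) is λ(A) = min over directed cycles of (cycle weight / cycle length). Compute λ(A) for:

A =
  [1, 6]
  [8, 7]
λ(A) = 1

Enumerate directed cycles and compute their means (weight / length). Sample:
  cycle 0 → 0: weight = 1, length = 1, mean = 1/1 ≈ 1.000
  cycle 1 → 1: weight = 7, length = 1, mean = 7/1 ≈ 7.000
  cycle 0 → 1 → 0: weight = 14, length = 2, mean = 14/2 ≈ 7.000
  cycle 1 → 0 → 1: weight = 14, length = 2, mean = 14/2 ≈ 7.000
Minimum mean = 1.000, attained e.g. along the cycle 0 → 0 with weight 1 and length 1. So λ(A) = 1/1 = 1.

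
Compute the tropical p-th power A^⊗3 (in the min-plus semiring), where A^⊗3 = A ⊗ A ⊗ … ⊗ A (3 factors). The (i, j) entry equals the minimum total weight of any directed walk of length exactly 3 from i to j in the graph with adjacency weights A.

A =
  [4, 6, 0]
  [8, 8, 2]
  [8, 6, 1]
A^⊗3 =
  [9, 7, 2]
  [11, 9, 4]
  [10, 8, 3]

Each entry (A^⊗3)_ij equals the minimum over all length-3 walks i = v_0 → v_1 → … → v_3 = j of Σ_t A[v_t][v_{t+1}]. For example, for (i, j) = (0, 2) we minimise over 9 possible intermediate vertex sequences; the minimum is 2, attained along the walk 0 → 2 → 2 → 2.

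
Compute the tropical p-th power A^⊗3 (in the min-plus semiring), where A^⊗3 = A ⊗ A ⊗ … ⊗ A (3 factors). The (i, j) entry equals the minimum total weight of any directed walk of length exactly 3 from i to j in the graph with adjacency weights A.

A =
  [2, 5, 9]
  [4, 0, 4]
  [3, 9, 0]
A^⊗3 =
  [6, 5, 9]
  [4, 0, 4]
  [3, 8, 0]

Each entry (A^⊗3)_ij equals the minimum over all length-3 walks i = v_0 → v_1 → … → v_3 = j of Σ_t A[v_t][v_{t+1}]. For example, for (i, j) = (0, 2) we minimise over 9 possible intermediate vertex sequences; the minimum is 9, attained along the walk 0 → 1 → 1 → 2.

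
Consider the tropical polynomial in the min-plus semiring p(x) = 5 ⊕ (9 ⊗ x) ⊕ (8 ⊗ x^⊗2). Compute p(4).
p(4) = 5

A tropical monomial a ⊗ x^⊗i evaluates to a + i · x. Evaluating each term at x = 4:
  Term 0 contributes 5 + 0 · 4 = 5
  Term 1 contributes 9 + 1 · 4 = 13
  Term 2 contributes 8 + 2 · 4 = 16
p(4) = ⊕ of these = min[5, 13, 16] = 5.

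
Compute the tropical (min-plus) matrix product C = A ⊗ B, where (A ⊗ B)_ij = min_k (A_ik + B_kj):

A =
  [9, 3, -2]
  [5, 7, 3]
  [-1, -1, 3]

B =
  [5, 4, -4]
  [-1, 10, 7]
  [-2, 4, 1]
A ⊗ B =
  [-4, 2, -1]
  [1, 7, 1]
  [-2, 3, -5]

Apply the min-plus product entry-by-entry:
  C[0][0] = min over k of (A[0][0] + B[0][0] = 9 + 5 = 14, A[0][1] + B[1][0] = 3 + -1 = 2, A[0][2] + B[2][0] = -2 + -2 = -4) = -4 (attained at k = 2)
  C[0][1] = min over k of (A[0][0] + B[0][1] = 9 + 4 = 13, A[0][1] + B[1][1] = 3 + 10 = 13, A[0][2] + B[2][1] = -2 + 4 = 2) = 2 (attained at k = 2)
  C[0][2] = min over k of (A[0][0] + B[0][2] = 9 + -4 = 5, A[0][1] + B[1][2] = 3 + 7 = 10, A[0][2] + B[2][2] = -2 + 1 = -1) = -1 (attained at k = 2)
  C[1][0] = min over k of (A[1][0] + B[0][0] = 5 + 5 = 10, A[1][1] + B[1][0] = 7 + -1 = 6, A[1][2] + B[2][0] = 3 + -2 = 1) = 1 (attained at k = 2)
  C[1][1] = min over k of (A[1][0] + B[0][1] = 5 + 4 = 9, A[1][1] + B[1][1] = 7 + 10 = 17, A[1][2] + B[2][1] = 3 + 4 = 7) = 7 (attained at k = 2)
  C[1][2] = min over k of (A[1][0] + B[0][2] = 5 + -4 = 1, A[1][1] + B[1][2] = 7 + 7 = 14, A[1][2] + B[2][2] = 3 + 1 = 4) = 1 (attained at k = 0)
  C[2][0] = min over k of (A[2][0] + B[0][0] = -1 + 5 = 4, A[2][1] + B[1][0] = -1 + -1 = -2, A[2][2] + B[2][0] = 3 + -2 = 1) = -2 (attained at k = 1)
  C[2][1] = min over k of (A[2][0] + B[0][1] = -1 + 4 = 3, A[2][1] + B[1][1] = -1 + 10 = 9, A[2][2] + B[2][1] = 3 + 4 = 7) = 3 (attained at k = 0)
  C[2][2] = min over k of (A[2][0] + B[0][2] = -1 + -4 = -5, A[2][1] + B[1][2] = -1 + 7 = 6, A[2][2] + B[2][2] = 3 + 1 = 4) = -5 (attained at k = 0)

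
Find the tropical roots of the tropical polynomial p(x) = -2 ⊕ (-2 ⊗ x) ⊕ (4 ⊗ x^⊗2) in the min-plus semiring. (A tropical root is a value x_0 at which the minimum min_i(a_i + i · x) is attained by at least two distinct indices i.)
Roots: {-6, 0}

Each tropical root is a break point of the lower envelope of the lines y = a_i + i · x (there are 3 lines, with slopes 0, 1, ..., 2). Only the lines that attain the minimum somewhere contribute to roots; other lines are dominated. Here the surviving (envelope) indices are i = 2, i = 1, i = 0.
Intersections between consecutive envelope lines give the roots: for adjacent envelope indices i < j the intersection is x = (a_i − a_j) / (j − i). Reading off the sorted break points: {-6, 0}.
Verification: at each break x_0, at least two indices attain the minimum of min_i(a_i + i · x_0).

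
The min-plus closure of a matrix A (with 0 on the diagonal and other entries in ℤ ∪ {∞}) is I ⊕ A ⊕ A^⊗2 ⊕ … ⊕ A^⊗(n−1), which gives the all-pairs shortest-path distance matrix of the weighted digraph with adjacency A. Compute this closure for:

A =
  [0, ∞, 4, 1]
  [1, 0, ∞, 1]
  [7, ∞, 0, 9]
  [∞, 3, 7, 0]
Closure =
  [0, 4, 4, 1]
  [1, 0, 5, 1]
  [7, 11, 0, 8]
  [4, 3, 7, 0]

This is the Floyd-Warshall all-pairs shortest-path computation. For each intermediate vertex k = 0, 1, …, 3, update dist[i][j] ← min(dist[i][j], dist[i][k] + dist[k][j]). The final matrix gives, for each (i, j), the minimum total weight of any directed path from i to j (possibly empty when i = j).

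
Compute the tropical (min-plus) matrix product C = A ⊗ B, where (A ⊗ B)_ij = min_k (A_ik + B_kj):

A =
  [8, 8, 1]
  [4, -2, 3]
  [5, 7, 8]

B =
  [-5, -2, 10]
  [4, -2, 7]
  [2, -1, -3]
A ⊗ B =
  [3, 0, -2]
  [-1, -4, 0]
  [0, 3, 5]

Apply the min-plus product entry-by-entry:
  C[0][0] = min over k of (A[0][0] + B[0][0] = 8 + -5 = 3, A[0][1] + B[1][0] = 8 + 4 = 12, A[0][2] + B[2][0] = 1 + 2 = 3) = 3 (attained at k = 0)
  C[0][1] = min over k of (A[0][0] + B[0][1] = 8 + -2 = 6, A[0][1] + B[1][1] = 8 + -2 = 6, A[0][2] + B[2][1] = 1 + -1 = 0) = 0 (attained at k = 2)
  C[0][2] = min over k of (A[0][0] + B[0][2] = 8 + 10 = 18, A[0][1] + B[1][2] = 8 + 7 = 15, A[0][2] + B[2][2] = 1 + -3 = -2) = -2 (attained at k = 2)
  C[1][0] = min over k of (A[1][0] + B[0][0] = 4 + -5 = -1, A[1][1] + B[1][0] = -2 + 4 = 2, A[1][2] + B[2][0] = 3 + 2 = 5) = -1 (attained at k = 0)
  C[1][1] = min over k of (A[1][0] + B[0][1] = 4 + -2 = 2, A[1][1] + B[1][1] = -2 + -2 = -4, A[1][2] + B[2][1] = 3 + -1 = 2) = -4 (attained at k = 1)
  C[1][2] = min over k of (A[1][0] + B[0][2] = 4 + 10 = 14, A[1][1] + B[1][2] = -2 + 7 = 5, A[1][2] + B[2][2] = 3 + -3 = 0) = 0 (attained at k = 2)
  C[2][0] = min over k of (A[2][0] + B[0][0] = 5 + -5 = 0, A[2][1] + B[1][0] = 7 + 4 = 11, A[2][2] + B[2][0] = 8 + 2 = 10) = 0 (attained at k = 0)
  C[2][1] = min over k of (A[2][0] + B[0][1] = 5 + -2 = 3, A[2][1] + B[1][1] = 7 + -2 = 5, A[2][2] + B[2][1] = 8 + -1 = 7) = 3 (attained at k = 0)
  C[2][2] = min over k of (A[2][0] + B[0][2] = 5 + 10 = 15, A[2][1] + B[1][2] = 7 + 7 = 14, A[2][2] + B[2][2] = 8 + -3 = 5) = 5 (attained at k = 2)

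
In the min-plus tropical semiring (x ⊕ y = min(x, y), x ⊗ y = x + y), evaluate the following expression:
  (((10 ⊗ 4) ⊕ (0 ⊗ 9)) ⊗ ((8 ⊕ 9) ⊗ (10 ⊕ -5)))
(((10 ⊗ 4) ⊕ (0 ⊗ 9)) ⊗ ((8 ⊕ 9) ⊗ (10 ⊕ -5))) = 12

Expand innermost to outermost. Recall ⊕ takes the minimum of its arguments and ⊗ takes their sum. Working out the expression (((10 ⊗ 4) ⊕ (0 ⊗ 9)) ⊗ ((8 ⊕ 9) ⊗ (10 ⊕ -5))) gives 12.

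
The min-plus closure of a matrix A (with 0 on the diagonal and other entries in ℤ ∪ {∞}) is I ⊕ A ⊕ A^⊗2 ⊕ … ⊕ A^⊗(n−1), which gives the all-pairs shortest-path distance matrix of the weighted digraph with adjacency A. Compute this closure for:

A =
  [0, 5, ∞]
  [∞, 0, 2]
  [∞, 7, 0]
Closure =
  [0, 5, 7]
  [∞, 0, 2]
  [∞, 7, 0]

This is the Floyd-Warshall all-pairs shortest-path computation. For each intermediate vertex k = 0, 1, …, 2, update dist[i][j] ← min(dist[i][j], dist[i][k] + dist[k][j]). The final matrix gives, for each (i, j), the minimum total weight of any directed path from i to j (possibly empty when i = j).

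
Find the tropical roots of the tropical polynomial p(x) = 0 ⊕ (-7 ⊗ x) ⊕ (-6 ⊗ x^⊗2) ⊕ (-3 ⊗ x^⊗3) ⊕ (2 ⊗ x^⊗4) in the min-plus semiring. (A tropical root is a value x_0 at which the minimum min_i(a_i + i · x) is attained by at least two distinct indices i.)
Roots: {-5, -3, -1, 7}

Each tropical root is a break point of the lower envelope of the lines y = a_i + i · x (there are 5 lines, with slopes 0, 1, ..., 4). Only the lines that attain the minimum somewhere contribute to roots; other lines are dominated. Here the surviving (envelope) indices are i = 4, i = 3, i = 2, i = 1, i = 0.
Intersections between consecutive envelope lines give the roots: for adjacent envelope indices i < j the intersection is x = (a_i − a_j) / (j − i). Reading off the sorted break points: {-5, -3, -1, 7}.
Verification: at each break x_0, at least two indices attain the minimum of min_i(a_i + i · x_0).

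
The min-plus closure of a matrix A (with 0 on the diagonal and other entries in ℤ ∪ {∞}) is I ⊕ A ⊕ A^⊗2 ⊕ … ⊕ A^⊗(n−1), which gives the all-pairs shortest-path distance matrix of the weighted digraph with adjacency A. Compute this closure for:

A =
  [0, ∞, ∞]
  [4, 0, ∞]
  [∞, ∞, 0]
Closure =
  [0, ∞, ∞]
  [4, 0, ∞]
  [∞, ∞, 0]

This is the Floyd-Warshall all-pairs shortest-path computation. For each intermediate vertex k = 0, 1, …, 2, update dist[i][j] ← min(dist[i][j], dist[i][k] + dist[k][j]). The final matrix gives, for each (i, j), the minimum total weight of any directed path from i to j (possibly empty when i = j).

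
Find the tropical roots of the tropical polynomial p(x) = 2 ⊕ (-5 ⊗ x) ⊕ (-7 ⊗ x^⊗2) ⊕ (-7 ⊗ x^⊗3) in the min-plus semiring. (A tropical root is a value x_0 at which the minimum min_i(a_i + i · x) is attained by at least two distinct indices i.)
Roots: {0, 2, 7}

Each tropical root is a break point of the lower envelope of the lines y = a_i + i · x (there are 4 lines, with slopes 0, 1, ..., 3). Only the lines that attain the minimum somewhere contribute to roots; other lines are dominated. Here the surviving (envelope) indices are i = 3, i = 2, i = 1, i = 0.
Intersections between consecutive envelope lines give the roots: for adjacent envelope indices i < j the intersection is x = (a_i − a_j) / (j − i). Reading off the sorted break points: {0, 2, 7}.
Verification: at each break x_0, at least two indices attain the minimum of min_i(a_i + i · x_0).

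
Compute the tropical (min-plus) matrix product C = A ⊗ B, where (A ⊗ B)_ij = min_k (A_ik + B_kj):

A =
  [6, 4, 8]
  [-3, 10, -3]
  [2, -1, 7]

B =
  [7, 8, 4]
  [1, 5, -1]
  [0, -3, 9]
A ⊗ B =
  [5, 5, 3]
  [-3, -6, 1]
  [0, 4, -2]

Apply the min-plus product entry-by-entry:
  C[0][0] = min over k of (A[0][0] + B[0][0] = 6 + 7 = 13, A[0][1] + B[1][0] = 4 + 1 = 5, A[0][2] + B[2][0] = 8 + 0 = 8) = 5 (attained at k = 1)
  C[0][1] = min over k of (A[0][0] + B[0][1] = 6 + 8 = 14, A[0][1] + B[1][1] = 4 + 5 = 9, A[0][2] + B[2][1] = 8 + -3 = 5) = 5 (attained at k = 2)
  C[0][2] = min over k of (A[0][0] + B[0][2] = 6 + 4 = 10, A[0][1] + B[1][2] = 4 + -1 = 3, A[0][2] + B[2][2] = 8 + 9 = 17) = 3 (attained at k = 1)
  C[1][0] = min over k of (A[1][0] + B[0][0] = -3 + 7 = 4, A[1][1] + B[1][0] = 10 + 1 = 11, A[1][2] + B[2][0] = -3 + 0 = -3) = -3 (attained at k = 2)
  C[1][1] = min over k of (A[1][0] + B[0][1] = -3 + 8 = 5, A[1][1] + B[1][1] = 10 + 5 = 15, A[1][2] + B[2][1] = -3 + -3 = -6) = -6 (attained at k = 2)
  C[1][2] = min over k of (A[1][0] + B[0][2] = -3 + 4 = 1, A[1][1] + B[1][2] = 10 + -1 = 9, A[1][2] + B[2][2] = -3 + 9 = 6) = 1 (attained at k = 0)
  C[2][0] = min over k of (A[2][0] + B[0][0] = 2 + 7 = 9, A[2][1] + B[1][0] = -1 + 1 = 0, A[2][2] + B[2][0] = 7 + 0 = 7) = 0 (attained at k = 1)
  C[2][1] = min over k of (A[2][0] + B[0][1] = 2 + 8 = 10, A[2][1] + B[1][1] = -1 + 5 = 4, A[2][2] + B[2][1] = 7 + -3 = 4) = 4 (attained at k = 1)
  C[2][2] = min over k of (A[2][0] + B[0][2] = 2 + 4 = 6, A[2][1] + B[1][2] = -1 + -1 = -2, A[2][2] + B[2][2] = 7 + 9 = 16) = -2 (attained at k = 1)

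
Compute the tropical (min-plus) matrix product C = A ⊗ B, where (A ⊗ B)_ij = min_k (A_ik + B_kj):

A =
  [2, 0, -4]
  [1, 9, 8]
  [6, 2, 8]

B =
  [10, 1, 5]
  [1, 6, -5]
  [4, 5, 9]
A ⊗ B =
  [0, 1, -5]
  [10, 2, 4]
  [3, 7, -3]

Apply the min-plus product entry-by-entry:
  C[0][0] = min over k of (A[0][0] + B[0][0] = 2 + 10 = 12, A[0][1] + B[1][0] = 0 + 1 = 1, A[0][2] + B[2][0] = -4 + 4 = 0) = 0 (attained at k = 2)
  C[0][1] = min over k of (A[0][0] + B[0][1] = 2 + 1 = 3, A[0][1] + B[1][1] = 0 + 6 = 6, A[0][2] + B[2][1] = -4 + 5 = 1) = 1 (attained at k = 2)
  C[0][2] = min over k of (A[0][0] + B[0][2] = 2 + 5 = 7, A[0][1] + B[1][2] = 0 + -5 = -5, A[0][2] + B[2][2] = -4 + 9 = 5) = -5 (attained at k = 1)
  C[1][0] = min over k of (A[1][0] + B[0][0] = 1 + 10 = 11, A[1][1] + B[1][0] = 9 + 1 = 10, A[1][2] + B[2][0] = 8 + 4 = 12) = 10 (attained at k = 1)
  C[1][1] = min over k of (A[1][0] + B[0][1] = 1 + 1 = 2, A[1][1] + B[1][1] = 9 + 6 = 15, A[1][2] + B[2][1] = 8 + 5 = 13) = 2 (attained at k = 0)
  C[1][2] = min over k of (A[1][0] + B[0][2] = 1 + 5 = 6, A[1][1] + B[1][2] = 9 + -5 = 4, A[1][2] + B[2][2] = 8 + 9 = 17) = 4 (attained at k = 1)
  C[2][0] = min over k of (A[2][0] + B[0][0] = 6 + 10 = 16, A[2][1] + B[1][0] = 2 + 1 = 3, A[2][2] + B[2][0] = 8 + 4 = 12) = 3 (attained at k = 1)
  C[2][1] = min over k of (A[2][0] + B[0][1] = 6 + 1 = 7, A[2][1] + B[1][1] = 2 + 6 = 8, A[2][2] + B[2][1] = 8 + 5 = 13) = 7 (attained at k = 0)
  C[2][2] = min over k of (A[2][0] + B[0][2] = 6 + 5 = 11, A[2][1] + B[1][2] = 2 + -5 = -3, A[2][2] + B[2][2] = 8 + 9 = 17) = -3 (attained at k = 1)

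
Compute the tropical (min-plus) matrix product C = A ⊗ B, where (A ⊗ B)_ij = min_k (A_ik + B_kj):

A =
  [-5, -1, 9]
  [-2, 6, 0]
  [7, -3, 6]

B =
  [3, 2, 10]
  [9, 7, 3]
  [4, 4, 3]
A ⊗ B =
  [-2, -3, 2]
  [1, 0, 3]
  [6, 4, 0]

Apply the min-plus product entry-by-entry:
  C[0][0] = min over k of (A[0][0] + B[0][0] = -5 + 3 = -2, A[0][1] + B[1][0] = -1 + 9 = 8, A[0][2] + B[2][0] = 9 + 4 = 13) = -2 (attained at k = 0)
  C[0][1] = min over k of (A[0][0] + B[0][1] = -5 + 2 = -3, A[0][1] + B[1][1] = -1 + 7 = 6, A[0][2] + B[2][1] = 9 + 4 = 13) = -3 (attained at k = 0)
  C[0][2] = min over k of (A[0][0] + B[0][2] = -5 + 10 = 5, A[0][1] + B[1][2] = -1 + 3 = 2, A[0][2] + B[2][2] = 9 + 3 = 12) = 2 (attained at k = 1)
  C[1][0] = min over k of (A[1][0] + B[0][0] = -2 + 3 = 1, A[1][1] + B[1][0] = 6 + 9 = 15, A[1][2] + B[2][0] = 0 + 4 = 4) = 1 (attained at k = 0)
  C[1][1] = min over k of (A[1][0] + B[0][1] = -2 + 2 = 0, A[1][1] + B[1][1] = 6 + 7 = 13, A[1][2] + B[2][1] = 0 + 4 = 4) = 0 (attained at k = 0)
  C[1][2] = min over k of (A[1][0] + B[0][2] = -2 + 10 = 8, A[1][1] + B[1][2] = 6 + 3 = 9, A[1][2] + B[2][2] = 0 + 3 = 3) = 3 (attained at k = 2)
  C[2][0] = min over k of (A[2][0] + B[0][0] = 7 + 3 = 10, A[2][1] + B[1][0] = -3 + 9 = 6, A[2][2] + B[2][0] = 6 + 4 = 10) = 6 (attained at k = 1)
  C[2][1] = min over k of (A[2][0] + B[0][1] = 7 + 2 = 9, A[2][1] + B[1][1] = -3 + 7 = 4, A[2][2] + B[2][1] = 6 + 4 = 10) = 4 (attained at k = 1)
  C[2][2] = min over k of (A[2][0] + B[0][2] = 7 + 10 = 17, A[2][1] + B[1][2] = -3 + 3 = 0, A[2][2] + B[2][2] = 6 + 3 = 9) = 0 (attained at k = 1)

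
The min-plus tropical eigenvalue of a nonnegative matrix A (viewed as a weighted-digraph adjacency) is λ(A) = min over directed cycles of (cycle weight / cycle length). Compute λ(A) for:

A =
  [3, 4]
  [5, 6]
λ(A) = 3

Enumerate directed cycles and compute their means (weight / length). Sample:
  cycle 0 → 0: weight = 3, length = 1, mean = 3/1 ≈ 3.000
  cycle 1 → 1: weight = 6, length = 1, mean = 6/1 ≈ 6.000
  cycle 0 → 1 → 0: weight = 9, length = 2, mean = 9/2 ≈ 4.500
  cycle 1 → 0 → 1: weight = 9, length = 2, mean = 9/2 ≈ 4.500
Minimum mean = 3.000, attained e.g. along the cycle 0 → 0 with weight 3 and length 1. So λ(A) = 3/1 = 3.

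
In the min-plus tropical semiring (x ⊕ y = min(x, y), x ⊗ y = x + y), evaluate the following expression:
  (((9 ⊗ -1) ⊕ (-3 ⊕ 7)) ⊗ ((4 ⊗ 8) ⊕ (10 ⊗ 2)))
(((9 ⊗ -1) ⊕ (-3 ⊕ 7)) ⊗ ((4 ⊗ 8) ⊕ (10 ⊗ 2))) = 9

Expand innermost to outermost. Recall ⊕ takes the minimum of its arguments and ⊗ takes their sum. Working out the expression (((9 ⊗ -1) ⊕ (-3 ⊕ 7)) ⊗ ((4 ⊗ 8) ⊕ (10 ⊗ 2))) gives 9.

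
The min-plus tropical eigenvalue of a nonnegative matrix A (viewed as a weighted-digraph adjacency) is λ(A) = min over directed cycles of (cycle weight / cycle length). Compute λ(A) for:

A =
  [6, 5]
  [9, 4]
λ(A) = 4

Enumerate directed cycles and compute their means (weight / length). Sample:
  cycle 0 → 0: weight = 6, length = 1, mean = 6/1 ≈ 6.000
  cycle 1 → 1: weight = 4, length = 1, mean = 4/1 ≈ 4.000
  cycle 0 → 1 → 0: weight = 14, length = 2, mean = 14/2 ≈ 7.000
  cycle 1 → 0 → 1: weight = 14, length = 2, mean = 14/2 ≈ 7.000
Minimum mean = 4.000, attained e.g. along the cycle 1 → 1 with weight 4 and length 1. So λ(A) = 4/1 = 4.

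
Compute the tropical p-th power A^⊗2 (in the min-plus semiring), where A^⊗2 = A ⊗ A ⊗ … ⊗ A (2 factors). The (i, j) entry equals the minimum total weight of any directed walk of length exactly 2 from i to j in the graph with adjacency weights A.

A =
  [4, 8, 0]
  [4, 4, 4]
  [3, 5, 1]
A^⊗2 =
  [3, 5, 1]
  [7, 8, 4]
  [4, 6, 2]

Each entry (A^⊗2)_ij equals the minimum over all length-2 walks i = v_0 → v_1 → … → v_2 = j of Σ_t A[v_t][v_{t+1}]. For example, for (i, j) = (0, 2) we minimise over 3 possible intermediate vertex sequences; the minimum is 1, attained along the walk 0 → 2 → 2.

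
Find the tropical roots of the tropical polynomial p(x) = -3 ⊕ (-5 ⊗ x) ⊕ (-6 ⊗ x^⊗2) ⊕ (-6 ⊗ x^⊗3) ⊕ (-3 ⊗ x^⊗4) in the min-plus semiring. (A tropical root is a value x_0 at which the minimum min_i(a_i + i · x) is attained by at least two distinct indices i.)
Roots: {-3, 0, 1, 2}

Each tropical root is a break point of the lower envelope of the lines y = a_i + i · x (there are 5 lines, with slopes 0, 1, ..., 4). Only the lines that attain the minimum somewhere contribute to roots; other lines are dominated. Here the surviving (envelope) indices are i = 4, i = 3, i = 2, i = 1, i = 0.
Intersections between consecutive envelope lines give the roots: for adjacent envelope indices i < j the intersection is x = (a_i − a_j) / (j − i). Reading off the sorted break points: {-3, 0, 1, 2}.
Verification: at each break x_0, at least two indices attain the minimum of min_i(a_i + i · x_0).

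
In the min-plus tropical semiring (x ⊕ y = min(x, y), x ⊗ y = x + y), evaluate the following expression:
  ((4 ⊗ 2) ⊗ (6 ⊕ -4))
((4 ⊗ 2) ⊗ (6 ⊕ -4)) = 2

Expand innermost to outermost. Recall ⊕ takes the minimum of its arguments and ⊗ takes their sum. Working out the expression ((4 ⊗ 2) ⊗ (6 ⊕ -4)) gives 2.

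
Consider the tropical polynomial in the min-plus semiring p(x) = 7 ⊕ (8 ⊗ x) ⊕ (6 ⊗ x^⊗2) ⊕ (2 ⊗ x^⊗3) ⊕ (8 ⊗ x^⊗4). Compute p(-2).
p(-2) = -4

A tropical monomial a ⊗ x^⊗i evaluates to a + i · x. Evaluating each term at x = -2:
  Term 0 contributes 7 + 0 · -2 = 7
  Term 1 contributes 8 + 1 · -2 = 6
  Term 2 contributes 6 + 2 · -2 = 2
  Term 3 contributes 2 + 3 · -2 = -4
  Term 4 contributes 8 + 4 · -2 = 0
p(-2) = ⊕ of these = min[7, 6, 2, -4, 0] = -4.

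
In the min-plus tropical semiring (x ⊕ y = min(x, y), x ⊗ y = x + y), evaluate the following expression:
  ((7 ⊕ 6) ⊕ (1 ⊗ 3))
((7 ⊕ 6) ⊕ (1 ⊗ 3)) = 4

Expand innermost to outermost. Recall ⊕ takes the minimum of its arguments and ⊗ takes their sum. Working out the expression ((7 ⊕ 6) ⊕ (1 ⊗ 3)) gives 4.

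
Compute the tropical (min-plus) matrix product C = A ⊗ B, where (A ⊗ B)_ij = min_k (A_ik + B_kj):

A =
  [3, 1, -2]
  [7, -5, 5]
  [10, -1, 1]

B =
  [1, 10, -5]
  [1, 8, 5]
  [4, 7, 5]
A ⊗ B =
  [2, 5, -2]
  [-4, 3, 0]
  [0, 7, 4]

Apply the min-plus product entry-by-entry:
  C[0][0] = min over k of (A[0][0] + B[0][0] = 3 + 1 = 4, A[0][1] + B[1][0] = 1 + 1 = 2, A[0][2] + B[2][0] = -2 + 4 = 2) = 2 (attained at k = 1)
  C[0][1] = min over k of (A[0][0] + B[0][1] = 3 + 10 = 13, A[0][1] + B[1][1] = 1 + 8 = 9, A[0][2] + B[2][1] = -2 + 7 = 5) = 5 (attained at k = 2)
  C[0][2] = min over k of (A[0][0] + B[0][2] = 3 + -5 = -2, A[0][1] + B[1][2] = 1 + 5 = 6, A[0][2] + B[2][2] = -2 + 5 = 3) = -2 (attained at k = 0)
  C[1][0] = min over k of (A[1][0] + B[0][0] = 7 + 1 = 8, A[1][1] + B[1][0] = -5 + 1 = -4, A[1][2] + B[2][0] = 5 + 4 = 9) = -4 (attained at k = 1)
  C[1][1] = min over k of (A[1][0] + B[0][1] = 7 + 10 = 17, A[1][1] + B[1][1] = -5 + 8 = 3, A[1][2] + B[2][1] = 5 + 7 = 12) = 3 (attained at k = 1)
  C[1][2] = min over k of (A[1][0] + B[0][2] = 7 + -5 = 2, A[1][1] + B[1][2] = -5 + 5 = 0, A[1][2] + B[2][2] = 5 + 5 = 10) = 0 (attained at k = 1)
  C[2][0] = min over k of (A[2][0] + B[0][0] = 10 + 1 = 11, A[2][1] + B[1][0] = -1 + 1 = 0, A[2][2] + B[2][0] = 1 + 4 = 5) = 0 (attained at k = 1)
  C[2][1] = min over k of (A[2][0] + B[0][1] = 10 + 10 = 20, A[2][1] + B[1][1] = -1 + 8 = 7, A[2][2] + B[2][1] = 1 + 7 = 8) = 7 (attained at k = 1)
  C[2][2] = min over k of (A[2][0] + B[0][2] = 10 + -5 = 5, A[2][1] + B[1][2] = -1 + 5 = 4, A[2][2] + B[2][2] = 1 + 5 = 6) = 4 (attained at k = 1)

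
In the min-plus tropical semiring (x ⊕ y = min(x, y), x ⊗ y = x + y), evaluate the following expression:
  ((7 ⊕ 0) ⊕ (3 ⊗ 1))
((7 ⊕ 0) ⊕ (3 ⊗ 1)) = 0

Expand innermost to outermost. Recall ⊕ takes the minimum of its arguments and ⊗ takes their sum. Working out the expression ((7 ⊕ 0) ⊕ (3 ⊗ 1)) gives 0.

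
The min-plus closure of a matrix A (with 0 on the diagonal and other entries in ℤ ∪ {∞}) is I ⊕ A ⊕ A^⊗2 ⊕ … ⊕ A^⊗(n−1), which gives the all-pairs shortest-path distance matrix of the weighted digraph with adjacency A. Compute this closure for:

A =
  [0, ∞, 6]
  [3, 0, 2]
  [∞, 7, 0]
Closure =
  [0, 13, 6]
  [3, 0, 2]
  [10, 7, 0]

This is the Floyd-Warshall all-pairs shortest-path computation. For each intermediate vertex k = 0, 1, …, 2, update dist[i][j] ← min(dist[i][j], dist[i][k] + dist[k][j]). The final matrix gives, for each (i, j), the minimum total weight of any directed path from i to j (possibly empty when i = j).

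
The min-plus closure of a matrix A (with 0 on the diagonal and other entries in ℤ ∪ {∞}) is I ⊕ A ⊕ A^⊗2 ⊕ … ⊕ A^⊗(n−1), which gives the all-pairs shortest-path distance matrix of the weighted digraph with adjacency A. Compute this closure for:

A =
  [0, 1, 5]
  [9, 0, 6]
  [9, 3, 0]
Closure =
  [0, 1, 5]
  [9, 0, 6]
  [9, 3, 0]

This is the Floyd-Warshall all-pairs shortest-path computation. For each intermediate vertex k = 0, 1, …, 2, update dist[i][j] ← min(dist[i][j], dist[i][k] + dist[k][j]). The final matrix gives, for each (i, j), the minimum total weight of any directed path from i to j (possibly empty when i = j).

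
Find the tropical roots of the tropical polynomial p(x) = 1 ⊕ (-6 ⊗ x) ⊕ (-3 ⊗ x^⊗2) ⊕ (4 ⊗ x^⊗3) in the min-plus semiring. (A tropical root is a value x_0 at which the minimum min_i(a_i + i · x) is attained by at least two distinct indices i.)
Roots: {-7, -3, 7}

Each tropical root is a break point of the lower envelope of the lines y = a_i + i · x (there are 4 lines, with slopes 0, 1, ..., 3). Only the lines that attain the minimum somewhere contribute to roots; other lines are dominated. Here the surviving (envelope) indices are i = 3, i = 2, i = 1, i = 0.
Intersections between consecutive envelope lines give the roots: for adjacent envelope indices i < j the intersection is x = (a_i − a_j) / (j − i). Reading off the sorted break points: {-7, -3, 7}.
Verification: at each break x_0, at least two indices attain the minimum of min_i(a_i + i · x_0).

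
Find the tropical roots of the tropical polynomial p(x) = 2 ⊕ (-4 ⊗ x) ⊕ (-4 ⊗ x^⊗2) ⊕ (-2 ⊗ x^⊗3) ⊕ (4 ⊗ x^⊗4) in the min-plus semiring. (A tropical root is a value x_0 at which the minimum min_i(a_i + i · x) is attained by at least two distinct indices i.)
Roots: {-6, -2, 0, 6}

Each tropical root is a break point of the lower envelope of the lines y = a_i + i · x (there are 5 lines, with slopes 0, 1, ..., 4). Only the lines that attain the minimum somewhere contribute to roots; other lines are dominated. Here the surviving (envelope) indices are i = 4, i = 3, i = 2, i = 1, i = 0.
Intersections between consecutive envelope lines give the roots: for adjacent envelope indices i < j the intersection is x = (a_i − a_j) / (j − i). Reading off the sorted break points: {-6, -2, 0, 6}.
Verification: at each break x_0, at least two indices attain the minimum of min_i(a_i + i · x_0).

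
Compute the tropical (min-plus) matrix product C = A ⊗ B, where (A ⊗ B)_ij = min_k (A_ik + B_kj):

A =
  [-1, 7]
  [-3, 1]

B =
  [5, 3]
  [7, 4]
A ⊗ B =
  [4, 2]
  [2, 0]

Apply the min-plus product entry-by-entry:
  C[0][0] = min over k of (A[0][0] + B[0][0] = -1 + 5 = 4, A[0][1] + B[1][0] = 7 + 7 = 14) = 4 (attained at k = 0)
  C[0][1] = min over k of (A[0][0] + B[0][1] = -1 + 3 = 2, A[0][1] + B[1][1] = 7 + 4 = 11) = 2 (attained at k = 0)
  C[1][0] = min over k of (A[1][0] + B[0][0] = -3 + 5 = 2, A[1][1] + B[1][0] = 1 + 7 = 8) = 2 (attained at k = 0)
  C[1][1] = min over k of (A[1][0] + B[0][1] = -3 + 3 = 0, A[1][1] + B[1][1] = 1 + 4 = 5) = 0 (attained at k = 0)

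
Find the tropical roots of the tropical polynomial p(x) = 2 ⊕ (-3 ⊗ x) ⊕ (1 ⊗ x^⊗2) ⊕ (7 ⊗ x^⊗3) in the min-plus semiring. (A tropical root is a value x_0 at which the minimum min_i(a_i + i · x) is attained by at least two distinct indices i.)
Roots: {-6, -4, 5}

Each tropical root is a break point of the lower envelope of the lines y = a_i + i · x (there are 4 lines, with slopes 0, 1, ..., 3). Only the lines that attain the minimum somewhere contribute to roots; other lines are dominated. Here the surviving (envelope) indices are i = 3, i = 2, i = 1, i = 0.
Intersections between consecutive envelope lines give the roots: for adjacent envelope indices i < j the intersection is x = (a_i − a_j) / (j − i). Reading off the sorted break points: {-6, -4, 5}.
Verification: at each break x_0, at least two indices attain the minimum of min_i(a_i + i · x_0).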